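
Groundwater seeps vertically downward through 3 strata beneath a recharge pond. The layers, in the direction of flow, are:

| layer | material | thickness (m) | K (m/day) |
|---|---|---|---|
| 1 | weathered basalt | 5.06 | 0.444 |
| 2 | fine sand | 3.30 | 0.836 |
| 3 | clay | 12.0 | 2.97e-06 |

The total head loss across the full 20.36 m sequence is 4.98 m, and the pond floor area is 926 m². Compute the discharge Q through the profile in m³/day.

Flow is perpendicular to layering, so the layers act in series and the equivalent K is the thickness-weighted harmonic mean.
Total thickness L = 5.06 + 3.30 + 12.0 = 20.36 m.
Σ(b_i/K_i) = 5.06/0.444 + 3.30/0.836 + 12.0/2.97e-06 = 4.040e+06 d.
K_eq = L / Σ(b_i/K_i) = 20.36 / 4.040e+06 = 5.039e-06 m/day.
Q = K_eq · A · (Δh/L) = 5.039e-06 × 926 × (4.98/20.36) = 0.001141 m³/day.

0.00114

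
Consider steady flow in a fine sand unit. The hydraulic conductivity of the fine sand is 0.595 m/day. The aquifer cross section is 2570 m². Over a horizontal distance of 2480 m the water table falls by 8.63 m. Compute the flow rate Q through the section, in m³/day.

5.32

Hydraulic gradient i = Δh / L = 8.63 / 2480 = 0.003480.
Darcy's law: Q = K · A · i = 0.5950 × 2570 × 0.003480 = 5.321 m³/day.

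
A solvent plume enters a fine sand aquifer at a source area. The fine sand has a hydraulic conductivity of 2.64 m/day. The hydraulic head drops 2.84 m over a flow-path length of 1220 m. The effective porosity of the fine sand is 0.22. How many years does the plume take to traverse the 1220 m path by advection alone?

Hydraulic gradient i = Δh / L = 2.84 / 1220 = 0.002328.
Darcy flux q = K · i = 2.640 × 0.002328 = 0.006146 m/day.
Seepage velocity v = q / n_e = 0.006146 / 0.22 = 0.02793 m/day.
Travel time t = L / v = 1220 / 0.02793 = 43674 days = 119.6 years.

120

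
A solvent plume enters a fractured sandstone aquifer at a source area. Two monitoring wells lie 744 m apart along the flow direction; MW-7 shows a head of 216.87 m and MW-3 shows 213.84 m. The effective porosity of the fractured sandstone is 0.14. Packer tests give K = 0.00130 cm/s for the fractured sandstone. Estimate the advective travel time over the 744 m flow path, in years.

Convert K: 0.00130 cm/s × 864 = 1.123 m/day.
Hydraulic gradient i = (216.87 − 213.84) / 744 = 3.03 / 744 = 0.004073.
Darcy flux q = K · i = 1.123 × 0.004073 = 0.004574 m/day.
Seepage velocity v = q / n_e = 0.004574 / 0.14 = 0.03267 m/day.
Travel time t = L / v = 744 / 0.03267 = 22771 days = 62.34 years.

62.3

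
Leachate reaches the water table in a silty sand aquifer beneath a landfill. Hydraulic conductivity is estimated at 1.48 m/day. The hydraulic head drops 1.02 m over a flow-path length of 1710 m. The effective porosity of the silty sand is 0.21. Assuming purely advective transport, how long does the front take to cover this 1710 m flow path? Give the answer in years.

Hydraulic gradient i = Δh / L = 1.02 / 1710 = 0.0005965.
Darcy flux q = K · i = 1.480 × 0.0005965 = 0.0008828 m/day.
Seepage velocity v = q / n_e = 0.0008828 / 0.21 = 0.004204 m/day.
Travel time t = L / v = 1710 / 0.004204 = 4.068e+05 days = 1114 years.

1110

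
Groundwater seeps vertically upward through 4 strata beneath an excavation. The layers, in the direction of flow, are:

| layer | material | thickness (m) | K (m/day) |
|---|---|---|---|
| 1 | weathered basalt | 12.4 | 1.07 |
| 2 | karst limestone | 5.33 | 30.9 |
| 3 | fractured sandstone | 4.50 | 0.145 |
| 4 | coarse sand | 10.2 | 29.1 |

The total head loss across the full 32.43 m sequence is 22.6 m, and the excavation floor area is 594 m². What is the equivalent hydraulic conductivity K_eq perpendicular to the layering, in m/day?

Flow is perpendicular to layering, so the layers act in series and the equivalent K is the thickness-weighted harmonic mean.
Total thickness L = 12.4 + 5.33 + 4.50 + 10.2 = 32.43 m.
Σ(b_i/K_i) = 12.4/1.07 + 5.33/30.9 + 4.50/0.145 + 10.2/29.1 = 43.15 d.
K_eq = L / Σ(b_i/K_i) = 32.43 / 43.15 = 0.7516 m/day.

0.752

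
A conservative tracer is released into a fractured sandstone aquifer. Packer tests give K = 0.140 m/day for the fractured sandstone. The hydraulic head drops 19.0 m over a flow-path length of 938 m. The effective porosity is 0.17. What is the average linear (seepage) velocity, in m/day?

Hydraulic gradient i = Δh / L = 19.0 / 938 = 0.02026.
Darcy flux q = K · i = 0.1400 × 0.02026 = 0.002836 m/day.
Seepage velocity v = q / n_e = 0.002836 / 0.17 = 0.01668 m/day.

0.0167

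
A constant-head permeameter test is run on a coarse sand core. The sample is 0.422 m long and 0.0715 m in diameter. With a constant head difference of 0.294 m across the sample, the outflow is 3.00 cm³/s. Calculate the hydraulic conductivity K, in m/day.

Cross-sectional area A = π·(d/2)² = π × (0.0715/2)² = 0.004015 m².
Convert discharge: 3.00 cm³/s = 3.000e-06 m³/s.
Darcy's law rearranged: K = Q·L / (A·Δh) = 3.000e-06 × 0.422 / (0.004015 × 0.294) = 0.001072 m/s = 92.66 m/day.

92.7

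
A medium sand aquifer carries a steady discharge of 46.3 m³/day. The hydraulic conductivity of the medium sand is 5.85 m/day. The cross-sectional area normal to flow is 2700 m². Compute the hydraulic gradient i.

From Q = K·A·i, i = Q / (K·A) = 46.3 / (5.850 × 2700) = 0.002931.

0.00293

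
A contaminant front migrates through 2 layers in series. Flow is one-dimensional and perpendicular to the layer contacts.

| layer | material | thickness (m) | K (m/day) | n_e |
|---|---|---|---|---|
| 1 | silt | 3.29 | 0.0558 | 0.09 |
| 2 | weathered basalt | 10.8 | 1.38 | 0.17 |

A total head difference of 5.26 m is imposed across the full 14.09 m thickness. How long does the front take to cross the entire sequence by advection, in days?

27.1

With flow normal to the layers, continuity requires the same specific discharge q through every layer.
Σ(b_i/K_i) = 3.29/0.0558 + 10.8/1.38 = 66.79 d.
q = Δh / Σ(b_i/K_i) = 5.26 / 66.79 = 0.07876 m/day.
In each layer the seepage velocity is v_i = q/n_i, so the layer transit time is t_i = b_i·n_i / q:
  layer 1 (silt): t_1 = 3.29 × 0.09 / 0.07876 = 3.760 d
  layer 2 (weathered basalt): t_2 = 10.8 × 0.17 / 0.07876 = 23.31 d
Total t = Σ t_i = 27.07 days.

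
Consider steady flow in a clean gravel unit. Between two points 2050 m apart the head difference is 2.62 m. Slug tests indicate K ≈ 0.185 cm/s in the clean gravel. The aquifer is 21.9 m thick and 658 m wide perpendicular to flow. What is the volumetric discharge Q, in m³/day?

2940

Convert K: 0.185 cm/s × 864 = 159.8 m/day.
Cross-sectional area A = 658 × 21.9 = 14410 m².
Hydraulic gradient i = Δh / L = 2.62 / 2050 = 0.001278.
Darcy's law: Q = K · A · i = 159.8 × 14410 × 0.001278 = 2944 m³/day.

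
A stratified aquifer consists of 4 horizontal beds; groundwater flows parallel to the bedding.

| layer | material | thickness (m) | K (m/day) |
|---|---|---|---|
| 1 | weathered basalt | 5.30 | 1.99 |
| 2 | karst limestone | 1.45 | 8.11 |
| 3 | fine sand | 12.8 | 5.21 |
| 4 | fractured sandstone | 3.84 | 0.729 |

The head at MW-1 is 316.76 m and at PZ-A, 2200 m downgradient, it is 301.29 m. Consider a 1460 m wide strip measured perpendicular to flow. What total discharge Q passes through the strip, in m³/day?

Flow is parallel to layering, so each bed carries its own Darcy discharge and the transmissivities add.
Σ(K_i·b_i) = 1.99×5.30 + 8.11×1.45 + 5.21×12.8 + 0.729×3.84 = 91.79 m²/day.
Hydraulic gradient i = (316.76 − 301.29) / 2200 = 15.47 / 2200 = 0.007032.
Q = Σ(K_i·b_i) · W · i = 91.79 × 1460 × 0.007032 = 942.4 m³/day.

942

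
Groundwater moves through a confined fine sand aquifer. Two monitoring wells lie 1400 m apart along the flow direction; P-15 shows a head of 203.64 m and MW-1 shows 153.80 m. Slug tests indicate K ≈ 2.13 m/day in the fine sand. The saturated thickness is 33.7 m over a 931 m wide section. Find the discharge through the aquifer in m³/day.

Cross-sectional area A = 931 × 33.7 = 31375 m².
Hydraulic gradient i = (203.64 − 153.80) / 1400 = 49.84 / 1400 = 0.03560.
Darcy's law: Q = K · A · i = 2.130 × 31375 × 0.03560 = 2379 m³/day.

2380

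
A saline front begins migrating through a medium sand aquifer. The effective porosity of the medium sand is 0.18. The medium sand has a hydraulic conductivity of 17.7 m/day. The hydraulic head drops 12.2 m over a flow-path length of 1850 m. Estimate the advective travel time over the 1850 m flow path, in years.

7.81

Hydraulic gradient i = Δh / L = 12.2 / 1850 = 0.006595.
Darcy flux q = K · i = 17.70 × 0.006595 = 0.1167 m/day.
Seepage velocity v = q / n_e = 0.1167 / 0.18 = 0.6485 m/day.
Travel time t = L / v = 1850 / 0.6485 = 2853 days = 7.811 years.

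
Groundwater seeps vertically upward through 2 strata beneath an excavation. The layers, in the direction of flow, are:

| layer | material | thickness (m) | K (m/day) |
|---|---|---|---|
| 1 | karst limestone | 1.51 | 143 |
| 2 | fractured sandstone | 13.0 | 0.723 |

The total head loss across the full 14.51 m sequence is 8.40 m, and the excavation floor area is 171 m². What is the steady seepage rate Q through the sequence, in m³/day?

Flow is perpendicular to layering, so the layers act in series and the equivalent K is the thickness-weighted harmonic mean.
Total thickness L = 1.51 + 13.0 = 14.51 m.
Σ(b_i/K_i) = 1.51/143 + 13.0/0.723 = 17.99 d.
K_eq = L / Σ(b_i/K_i) = 14.51 / 17.99 = 0.8065 m/day.
Q = K_eq · A · (Δh/L) = 0.8065 × 171 × (8.40/14.51) = 79.84 m³/day.

79.8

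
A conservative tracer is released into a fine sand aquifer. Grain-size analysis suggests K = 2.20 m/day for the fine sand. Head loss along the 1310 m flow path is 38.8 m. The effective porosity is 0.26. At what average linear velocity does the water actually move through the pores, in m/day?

0.251

Hydraulic gradient i = Δh / L = 38.8 / 1310 = 0.02962.
Darcy flux q = K · i = 2.200 × 0.02962 = 0.06516 m/day.
Seepage velocity v = q / n_e = 0.06516 / 0.26 = 0.2506 m/day.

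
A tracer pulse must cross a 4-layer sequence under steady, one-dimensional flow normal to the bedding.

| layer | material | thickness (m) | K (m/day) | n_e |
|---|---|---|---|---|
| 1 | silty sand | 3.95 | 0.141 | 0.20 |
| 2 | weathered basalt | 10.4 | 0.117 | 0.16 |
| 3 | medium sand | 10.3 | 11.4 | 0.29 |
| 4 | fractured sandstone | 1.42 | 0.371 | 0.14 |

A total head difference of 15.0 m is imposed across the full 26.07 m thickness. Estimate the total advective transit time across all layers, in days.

45.7

With flow normal to the layers, continuity requires the same specific discharge q through every layer.
Σ(b_i/K_i) = 3.95/0.141 + 10.4/0.117 + 10.3/11.4 + 1.42/0.371 = 121.6 d.
q = Δh / Σ(b_i/K_i) = 15.0 / 121.6 = 0.1233 m/day.
In each layer the seepage velocity is v_i = q/n_i, so the layer transit time is t_i = b_i·n_i / q:
  layer 1 (silty sand): t_1 = 3.95 × 0.20 / 0.1233 = 6.406 d
  layer 2 (weathered basalt): t_2 = 10.4 × 0.16 / 0.1233 = 13.49 d
  layer 3 (medium sand): t_3 = 10.3 × 0.29 / 0.1233 = 24.22 d
  layer 4 (fractured sandstone): t_4 = 1.42 × 0.14 / 0.1233 = 1.612 d
Total t = Σ t_i = 45.73 days.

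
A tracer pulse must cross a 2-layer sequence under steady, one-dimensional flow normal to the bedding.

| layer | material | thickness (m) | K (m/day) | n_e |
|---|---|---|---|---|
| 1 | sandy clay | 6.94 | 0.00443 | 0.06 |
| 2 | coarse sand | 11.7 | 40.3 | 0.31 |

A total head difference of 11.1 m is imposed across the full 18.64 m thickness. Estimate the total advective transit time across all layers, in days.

571

With flow normal to the layers, continuity requires the same specific discharge q through every layer.
Σ(b_i/K_i) = 6.94/0.00443 + 11.7/40.3 = 1567 d.
q = Δh / Σ(b_i/K_i) = 11.1 / 1567 = 0.007084 m/day.
In each layer the seepage velocity is v_i = q/n_i, so the layer transit time is t_i = b_i·n_i / q:
  layer 1 (sandy clay): t_1 = 6.94 × 0.06 / 0.007084 = 58.78 d
  layer 2 (coarse sand): t_2 = 11.7 × 0.31 / 0.007084 = 512.0 d
Total t = Σ t_i = 570.8 days.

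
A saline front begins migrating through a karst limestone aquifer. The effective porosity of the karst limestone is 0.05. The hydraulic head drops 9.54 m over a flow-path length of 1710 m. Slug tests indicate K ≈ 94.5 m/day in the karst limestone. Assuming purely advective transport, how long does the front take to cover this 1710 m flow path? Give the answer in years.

0.444

Hydraulic gradient i = Δh / L = 9.54 / 1710 = 0.005579.
Darcy flux q = K · i = 94.50 × 0.005579 = 0.5272 m/day.
Seepage velocity v = q / n_e = 0.5272 / 0.05 = 10.54 m/day.
Travel time t = L / v = 1710 / 10.54 = 162.2 days = 0.4440 years.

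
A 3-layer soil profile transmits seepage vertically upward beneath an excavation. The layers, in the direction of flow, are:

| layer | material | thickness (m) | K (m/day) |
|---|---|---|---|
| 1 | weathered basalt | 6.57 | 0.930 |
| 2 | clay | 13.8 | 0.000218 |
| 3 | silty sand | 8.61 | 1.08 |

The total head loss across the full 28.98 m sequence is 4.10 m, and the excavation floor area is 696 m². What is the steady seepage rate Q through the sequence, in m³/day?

0.0451

Flow is perpendicular to layering, so the layers act in series and the equivalent K is the thickness-weighted harmonic mean.
Total thickness L = 6.57 + 13.8 + 8.61 = 28.98 m.
Σ(b_i/K_i) = 6.57/0.930 + 13.8/0.000218 + 8.61/1.08 = 63318 d.
K_eq = L / Σ(b_i/K_i) = 28.98 / 63318 = 0.0004577 m/day.
Q = K_eq · A · (Δh/L) = 0.0004577 × 696 × (4.10/28.98) = 0.04507 m³/day.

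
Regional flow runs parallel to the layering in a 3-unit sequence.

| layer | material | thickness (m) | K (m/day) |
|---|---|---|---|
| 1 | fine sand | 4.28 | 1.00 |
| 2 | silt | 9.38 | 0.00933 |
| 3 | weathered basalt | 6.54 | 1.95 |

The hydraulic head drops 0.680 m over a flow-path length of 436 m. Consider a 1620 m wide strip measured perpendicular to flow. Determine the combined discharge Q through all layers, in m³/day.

Flow is parallel to layering, so each bed carries its own Darcy discharge and the transmissivities add.
Σ(K_i·b_i) = 1.00×4.28 + 0.00933×9.38 + 1.95×6.54 = 17.12 m²/day.
Hydraulic gradient i = Δh / L = 0.680 / 436 = 0.001560.
Q = Σ(K_i·b_i) · W · i = 17.12 × 1620 × 0.001560 = 43.26 m³/day.

43.3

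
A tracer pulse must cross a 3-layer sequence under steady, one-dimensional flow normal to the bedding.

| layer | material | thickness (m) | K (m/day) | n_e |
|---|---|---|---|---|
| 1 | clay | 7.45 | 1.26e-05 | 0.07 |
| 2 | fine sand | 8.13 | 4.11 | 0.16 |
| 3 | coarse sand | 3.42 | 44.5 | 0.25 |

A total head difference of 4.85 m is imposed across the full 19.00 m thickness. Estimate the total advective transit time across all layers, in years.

894

With flow normal to the layers, continuity requires the same specific discharge q through every layer.
Σ(b_i/K_i) = 7.45/1.26e-05 + 8.13/4.11 + 3.42/44.5 = 5.913e+05 d.
q = Δh / Σ(b_i/K_i) = 4.85 / 5.913e+05 = 8.203e-06 m/day.
In each layer the seepage velocity is v_i = q/n_i, so the layer transit time is t_i = b_i·n_i / q:
  layer 1 (clay): t_1 = 7.45 × 0.07 / 8.203e-06 = 63577 d
  layer 2 (fine sand): t_2 = 8.13 × 0.16 / 8.203e-06 = 1.586e+05 d
  layer 3 (coarse sand): t_3 = 3.42 × 0.25 / 8.203e-06 = 1.042e+05 d
Total t = Σ t_i = 3.264e+05 days = 893.6 years.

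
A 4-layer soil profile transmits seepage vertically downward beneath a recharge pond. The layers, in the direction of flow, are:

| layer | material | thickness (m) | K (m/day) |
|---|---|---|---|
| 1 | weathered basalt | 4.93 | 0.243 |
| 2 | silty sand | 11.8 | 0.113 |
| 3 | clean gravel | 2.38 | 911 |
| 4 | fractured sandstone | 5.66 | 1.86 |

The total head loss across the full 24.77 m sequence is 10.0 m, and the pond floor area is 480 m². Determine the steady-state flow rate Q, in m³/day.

37.6

Flow is perpendicular to layering, so the layers act in series and the equivalent K is the thickness-weighted harmonic mean.
Total thickness L = 4.93 + 11.8 + 2.38 + 5.66 = 24.77 m.
Σ(b_i/K_i) = 4.93/0.243 + 11.8/0.113 + 2.38/911 + 5.66/1.86 = 127.8 d.
K_eq = L / Σ(b_i/K_i) = 24.77 / 127.8 = 0.1939 m/day.
Q = K_eq · A · (Δh/L) = 0.1939 × 480 × (10.0/24.77) = 37.57 m³/day.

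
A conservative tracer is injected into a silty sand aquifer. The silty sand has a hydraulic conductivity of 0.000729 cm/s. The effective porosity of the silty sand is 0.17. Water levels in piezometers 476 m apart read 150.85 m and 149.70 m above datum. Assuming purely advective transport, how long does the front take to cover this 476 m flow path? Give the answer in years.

Convert K: 0.000729 cm/s × 864 = 0.6299 m/day.
Hydraulic gradient i = (150.85 − 149.70) / 476 = 1.15 / 476 = 0.002416.
Darcy flux q = K · i = 0.6299 × 0.002416 = 0.001522 m/day.
Seepage velocity v = q / n_e = 0.001522 / 0.17 = 0.008951 m/day.
Travel time t = L / v = 476 / 0.008951 = 53177 days = 145.6 years.

146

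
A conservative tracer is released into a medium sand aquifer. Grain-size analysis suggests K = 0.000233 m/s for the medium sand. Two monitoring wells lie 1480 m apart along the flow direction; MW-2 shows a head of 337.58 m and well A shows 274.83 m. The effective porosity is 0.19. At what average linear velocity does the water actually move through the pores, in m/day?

Convert K: 0.000233 m/s × 86400 = 20.13 m/day.
Hydraulic gradient i = (337.58 − 274.83) / 1480 = 62.75 / 1480 = 0.04240.
Darcy flux q = K · i = 20.13 × 0.04240 = 0.8535 m/day.
Seepage velocity v = q / n_e = 0.8535 / 0.19 = 4.492 m/day.

4.49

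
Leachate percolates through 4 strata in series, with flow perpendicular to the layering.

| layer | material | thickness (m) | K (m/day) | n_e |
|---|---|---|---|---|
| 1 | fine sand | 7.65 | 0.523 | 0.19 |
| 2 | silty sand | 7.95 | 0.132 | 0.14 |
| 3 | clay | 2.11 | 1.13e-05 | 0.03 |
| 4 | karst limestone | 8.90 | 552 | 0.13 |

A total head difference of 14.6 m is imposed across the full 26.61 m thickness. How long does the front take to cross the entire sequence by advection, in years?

With flow normal to the layers, continuity requires the same specific discharge q through every layer.
Σ(b_i/K_i) = 7.65/0.523 + 7.95/0.132 + 2.11/1.13e-05 + 8.90/552 = 1.868e+05 d.
q = Δh / Σ(b_i/K_i) = 14.6 / 1.868e+05 = 7.816e-05 m/day.
In each layer the seepage velocity is v_i = q/n_i, so the layer transit time is t_i = b_i·n_i / q:
  layer 1 (fine sand): t_1 = 7.65 × 0.19 / 7.816e-05 = 18597 d
  layer 2 (silty sand): t_2 = 7.95 × 0.14 / 7.816e-05 = 14240 d
  layer 3 (clay): t_3 = 2.11 × 0.03 / 7.816e-05 = 809.9 d
  layer 4 (karst limestone): t_4 = 8.90 × 0.13 / 7.816e-05 = 14803 d
Total t = Σ t_i = 48450 days = 132.7 years.

133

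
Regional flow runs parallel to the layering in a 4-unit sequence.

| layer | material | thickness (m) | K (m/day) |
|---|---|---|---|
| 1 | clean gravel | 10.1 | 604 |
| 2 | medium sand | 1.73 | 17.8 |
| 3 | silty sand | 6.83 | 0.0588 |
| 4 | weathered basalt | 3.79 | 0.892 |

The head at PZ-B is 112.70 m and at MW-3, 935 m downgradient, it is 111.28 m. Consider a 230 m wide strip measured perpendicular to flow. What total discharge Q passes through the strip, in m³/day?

2140

Flow is parallel to layering, so each bed carries its own Darcy discharge and the transmissivities add.
Σ(K_i·b_i) = 604×10.1 + 17.8×1.73 + 0.0588×6.83 + 0.892×3.79 = 6135 m²/day.
Hydraulic gradient i = (112.70 − 111.28) / 935 = 1.42 / 935 = 0.001519.
Q = Σ(K_i·b_i) · W · i = 6135 × 230 × 0.001519 = 2143 m³/day.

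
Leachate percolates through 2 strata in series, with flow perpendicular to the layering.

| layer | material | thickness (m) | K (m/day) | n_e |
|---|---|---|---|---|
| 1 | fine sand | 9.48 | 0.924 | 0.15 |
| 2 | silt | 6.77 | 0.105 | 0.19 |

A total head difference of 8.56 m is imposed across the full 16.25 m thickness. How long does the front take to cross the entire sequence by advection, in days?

With flow normal to the layers, continuity requires the same specific discharge q through every layer.
Σ(b_i/K_i) = 9.48/0.924 + 6.77/0.105 = 74.74 d.
q = Δh / Σ(b_i/K_i) = 8.56 / 74.74 = 0.1145 m/day.
In each layer the seepage velocity is v_i = q/n_i, so the layer transit time is t_i = b_i·n_i / q:
  layer 1 (fine sand): t_1 = 9.48 × 0.15 / 0.1145 = 12.42 d
  layer 2 (silt): t_2 = 6.77 × 0.19 / 0.1145 = 11.23 d
Total t = Σ t_i = 23.65 days.

23.6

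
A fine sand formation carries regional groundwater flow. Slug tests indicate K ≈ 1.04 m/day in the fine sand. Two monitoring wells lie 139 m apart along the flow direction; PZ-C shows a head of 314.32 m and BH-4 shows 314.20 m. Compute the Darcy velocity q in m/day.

0.000898

Hydraulic gradient i = (314.32 − 314.20) / 139 = 0.12 / 139 = 0.0008633.
Specific discharge q = K · i = 1.040 × 0.0008633 = 0.0008978 m/day.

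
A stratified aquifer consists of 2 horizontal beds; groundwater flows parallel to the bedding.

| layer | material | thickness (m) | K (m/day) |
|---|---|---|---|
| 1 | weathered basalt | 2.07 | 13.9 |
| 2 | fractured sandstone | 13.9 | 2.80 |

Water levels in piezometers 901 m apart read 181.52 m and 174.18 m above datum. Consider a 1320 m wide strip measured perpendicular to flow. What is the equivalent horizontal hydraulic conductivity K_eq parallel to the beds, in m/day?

Flow is parallel to layering, so each bed carries its own Darcy discharge and the transmissivities add.
Σ(K_i·b_i) = 13.9×2.07 + 2.80×13.9 = 67.69 m²/day.
Total thickness b = 15.97 m, so K_eq = Σ(K_i·b_i)/b = 4.239 m/day.

4.24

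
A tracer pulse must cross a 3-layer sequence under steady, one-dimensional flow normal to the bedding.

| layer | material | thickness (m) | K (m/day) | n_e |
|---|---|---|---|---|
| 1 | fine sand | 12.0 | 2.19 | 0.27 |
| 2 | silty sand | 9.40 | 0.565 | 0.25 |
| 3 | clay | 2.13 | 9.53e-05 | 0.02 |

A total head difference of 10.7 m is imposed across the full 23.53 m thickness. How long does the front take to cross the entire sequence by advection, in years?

With flow normal to the layers, continuity requires the same specific discharge q through every layer.
Σ(b_i/K_i) = 12.0/2.19 + 9.40/0.565 + 2.13/9.53e-05 = 22373 d.
q = Δh / Σ(b_i/K_i) = 10.7 / 22373 = 0.0004783 m/day.
In each layer the seepage velocity is v_i = q/n_i, so the layer transit time is t_i = b_i·n_i / q:
  layer 1 (fine sand): t_1 = 12.0 × 0.27 / 0.0004783 = 6775 d
  layer 2 (silty sand): t_2 = 9.40 × 0.25 / 0.0004783 = 4914 d
  layer 3 (clay): t_3 = 2.13 × 0.02 / 0.0004783 = 89.07 d
Total t = Σ t_i = 11777 days = 32.24 years.

32.2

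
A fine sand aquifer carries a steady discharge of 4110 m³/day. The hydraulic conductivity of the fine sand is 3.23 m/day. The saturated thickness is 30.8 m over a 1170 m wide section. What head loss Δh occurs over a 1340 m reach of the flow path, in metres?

Cross-sectional area A = 1170 × 30.8 = 36036 m².
From Q = K·A·i, i = Q / (K·A) = 4110 / (3.230 × 36036) = 0.03531.
Head loss Δh = i · L = 0.03531 × 1340 = 47.32 m.

47.3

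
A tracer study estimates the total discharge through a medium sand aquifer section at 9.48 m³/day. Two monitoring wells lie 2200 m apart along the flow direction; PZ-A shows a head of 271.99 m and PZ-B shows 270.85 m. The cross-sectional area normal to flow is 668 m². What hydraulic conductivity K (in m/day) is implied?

27.4

Hydraulic gradient i = (271.99 − 270.85) / 2200 = 1.14 / 2200 = 0.0005182.
From Q = K·A·i, K = Q / (A·i) = 9.48 / (668.0 × 0.0005182) = 27.39 m/day.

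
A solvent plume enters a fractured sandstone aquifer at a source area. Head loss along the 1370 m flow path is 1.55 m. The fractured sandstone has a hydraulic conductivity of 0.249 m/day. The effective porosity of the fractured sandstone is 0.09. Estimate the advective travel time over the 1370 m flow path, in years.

Hydraulic gradient i = Δh / L = 1.55 / 1370 = 0.001131.
Darcy flux q = K · i = 0.2490 × 0.001131 = 0.0002817 m/day.
Seepage velocity v = q / n_e = 0.0002817 / 0.09 = 0.003130 m/day.
Travel time t = L / v = 1370 / 0.003130 = 4.377e+05 days = 1198 years.

1200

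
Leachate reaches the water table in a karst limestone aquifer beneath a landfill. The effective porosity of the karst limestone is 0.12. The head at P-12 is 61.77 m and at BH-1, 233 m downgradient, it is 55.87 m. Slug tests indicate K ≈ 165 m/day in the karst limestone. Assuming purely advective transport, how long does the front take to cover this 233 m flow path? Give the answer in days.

6.69

Hydraulic gradient i = (61.77 − 55.87) / 233 = 5.9 / 233 = 0.02532.
Darcy flux q = K · i = 165.0 × 0.02532 = 4.178 m/day.
Seepage velocity v = q / n_e = 4.178 / 0.12 = 34.82 m/day.
Travel time t = L / v = 233 / 34.82 = 6.692 days.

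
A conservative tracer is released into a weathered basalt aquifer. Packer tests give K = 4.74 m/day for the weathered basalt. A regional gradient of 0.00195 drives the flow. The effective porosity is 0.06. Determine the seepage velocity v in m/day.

Hydraulic gradient i = 0.00195.
Darcy flux q = K · i = 4.740 × 0.001950 = 0.009243 m/day.
Seepage velocity v = q / n_e = 0.009243 / 0.06 = 0.1540 m/day.

0.154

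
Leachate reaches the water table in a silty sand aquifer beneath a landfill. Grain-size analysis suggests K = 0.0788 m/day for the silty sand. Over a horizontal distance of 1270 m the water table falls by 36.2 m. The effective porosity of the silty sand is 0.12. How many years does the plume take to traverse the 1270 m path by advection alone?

Hydraulic gradient i = Δh / L = 36.2 / 1270 = 0.02850.
Darcy flux q = K · i = 0.07880 × 0.02850 = 0.002246 m/day.
Seepage velocity v = q / n_e = 0.002246 / 0.12 = 0.01872 m/day.
Travel time t = L / v = 1270 / 0.01872 = 67851 days = 185.8 years.

186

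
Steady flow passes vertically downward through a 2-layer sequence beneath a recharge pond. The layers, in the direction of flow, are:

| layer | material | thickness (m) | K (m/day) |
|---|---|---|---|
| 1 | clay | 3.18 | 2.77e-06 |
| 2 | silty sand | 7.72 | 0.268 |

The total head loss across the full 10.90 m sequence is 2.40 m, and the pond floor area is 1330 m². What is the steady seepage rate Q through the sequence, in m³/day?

0.00278

Flow is perpendicular to layering, so the layers act in series and the equivalent K is the thickness-weighted harmonic mean.
Total thickness L = 3.18 + 7.72 = 10.90 m.
Σ(b_i/K_i) = 3.18/2.77e-06 + 7.72/0.268 = 1.148e+06 d.
K_eq = L / Σ(b_i/K_i) = 10.90 / 1.148e+06 = 9.494e-06 m/day.
Q = K_eq · A · (Δh/L) = 9.494e-06 × 1330 × (2.40/10.90) = 0.002780 m³/day.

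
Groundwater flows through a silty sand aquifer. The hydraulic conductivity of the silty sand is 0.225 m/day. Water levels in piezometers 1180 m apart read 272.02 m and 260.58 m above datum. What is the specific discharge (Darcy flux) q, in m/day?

Hydraulic gradient i = (272.02 − 260.58) / 1180 = 11.44 / 1180 = 0.009695.
Specific discharge q = K · i = 0.2250 × 0.009695 = 0.002181 m/day.

0.00218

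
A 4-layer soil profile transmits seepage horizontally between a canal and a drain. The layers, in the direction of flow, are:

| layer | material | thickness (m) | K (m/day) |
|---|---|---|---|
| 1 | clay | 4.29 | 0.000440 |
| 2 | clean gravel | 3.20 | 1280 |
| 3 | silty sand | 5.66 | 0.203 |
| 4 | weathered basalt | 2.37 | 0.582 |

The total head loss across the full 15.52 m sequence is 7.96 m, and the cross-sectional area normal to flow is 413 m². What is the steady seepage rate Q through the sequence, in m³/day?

Flow is perpendicular to layering, so the layers act in series and the equivalent K is the thickness-weighted harmonic mean.
Total thickness L = 4.29 + 3.20 + 5.66 + 2.37 = 15.52 m.
Σ(b_i/K_i) = 4.29/0.000440 + 3.20/1280 + 5.66/0.203 + 2.37/0.582 = 9782 d.
K_eq = L / Σ(b_i/K_i) = 15.52 / 9782 = 0.001587 m/day.
Q = K_eq · A · (Δh/L) = 0.001587 × 413 × (7.96/15.52) = 0.3361 m³/day.

0.336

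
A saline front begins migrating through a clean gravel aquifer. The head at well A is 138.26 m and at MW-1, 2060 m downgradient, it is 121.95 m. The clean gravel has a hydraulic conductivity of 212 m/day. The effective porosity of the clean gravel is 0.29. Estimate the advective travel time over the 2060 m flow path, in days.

Hydraulic gradient i = (138.26 − 121.95) / 2060 = 16.31 / 2060 = 0.007917.
Darcy flux q = K · i = 212.0 × 0.007917 = 1.679 m/day.
Seepage velocity v = q / n_e = 1.679 / 0.29 = 5.788 m/day.
Travel time t = L / v = 2060 / 5.788 = 355.9 days.

356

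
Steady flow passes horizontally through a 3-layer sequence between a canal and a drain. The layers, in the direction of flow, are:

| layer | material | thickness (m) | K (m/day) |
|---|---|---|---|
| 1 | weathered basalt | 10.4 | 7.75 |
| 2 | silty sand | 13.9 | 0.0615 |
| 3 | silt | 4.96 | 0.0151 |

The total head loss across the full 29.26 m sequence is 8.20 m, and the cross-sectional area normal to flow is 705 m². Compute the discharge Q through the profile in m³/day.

10.4

Flow is perpendicular to layering, so the layers act in series and the equivalent K is the thickness-weighted harmonic mean.
Total thickness L = 10.4 + 13.9 + 4.96 = 29.26 m.
Σ(b_i/K_i) = 10.4/7.75 + 13.9/0.0615 + 4.96/0.0151 = 555.8 d.
K_eq = L / Σ(b_i/K_i) = 29.26 / 555.8 = 0.05264 m/day.
Q = K_eq · A · (Δh/L) = 0.05264 × 705 × (8.20/29.26) = 10.40 m³/day.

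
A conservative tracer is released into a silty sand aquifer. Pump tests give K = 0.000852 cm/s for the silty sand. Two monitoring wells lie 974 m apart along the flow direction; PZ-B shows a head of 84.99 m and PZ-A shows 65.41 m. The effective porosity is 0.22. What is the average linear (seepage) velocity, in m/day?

Convert K: 0.000852 cm/s × 864 = 0.7361 m/day.
Hydraulic gradient i = (84.99 − 65.41) / 974 = 19.58 / 974 = 0.02010.
Darcy flux q = K · i = 0.7361 × 0.02010 = 0.01480 m/day.
Seepage velocity v = q / n_e = 0.01480 / 0.22 = 0.06726 m/day.

0.0673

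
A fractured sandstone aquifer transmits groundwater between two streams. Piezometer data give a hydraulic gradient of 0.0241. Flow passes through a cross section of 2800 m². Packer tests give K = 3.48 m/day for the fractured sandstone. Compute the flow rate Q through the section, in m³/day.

235

Hydraulic gradient i = 0.0241.
Darcy's law: Q = K · A · i = 3.480 × 2800 × 0.02410 = 234.8 m³/day.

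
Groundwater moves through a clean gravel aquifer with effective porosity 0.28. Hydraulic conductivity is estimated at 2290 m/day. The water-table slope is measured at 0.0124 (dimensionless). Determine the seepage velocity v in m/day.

101

Hydraulic gradient i = 0.0124.
Darcy flux q = K · i = 2290 × 0.01240 = 28.40 m/day.
Seepage velocity v = q / n_e = 28.40 / 0.28 = 101.4 m/day.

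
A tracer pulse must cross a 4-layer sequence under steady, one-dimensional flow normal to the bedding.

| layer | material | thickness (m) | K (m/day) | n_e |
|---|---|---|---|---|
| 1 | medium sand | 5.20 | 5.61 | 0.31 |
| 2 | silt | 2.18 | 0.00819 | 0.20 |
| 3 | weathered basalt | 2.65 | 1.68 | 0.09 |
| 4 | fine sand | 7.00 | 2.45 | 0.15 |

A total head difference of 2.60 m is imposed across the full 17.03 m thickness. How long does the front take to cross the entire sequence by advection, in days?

With flow normal to the layers, continuity requires the same specific discharge q through every layer.
Σ(b_i/K_i) = 5.20/5.61 + 2.18/0.00819 + 2.65/1.68 + 7.00/2.45 = 271.5 d.
q = Δh / Σ(b_i/K_i) = 2.60 / 271.5 = 0.009575 m/day.
In each layer the seepage velocity is v_i = q/n_i, so the layer transit time is t_i = b_i·n_i / q:
  layer 1 (medium sand): t_1 = 5.20 × 0.31 / 0.009575 = 168.4 d
  layer 2 (silt): t_2 = 2.18 × 0.20 / 0.009575 = 45.54 d
  layer 3 (weathered basalt): t_3 = 2.65 × 0.09 / 0.009575 = 24.91 d
  layer 4 (fine sand): t_4 = 7.00 × 0.15 / 0.009575 = 109.7 d
Total t = Σ t_i = 348.5 days.

348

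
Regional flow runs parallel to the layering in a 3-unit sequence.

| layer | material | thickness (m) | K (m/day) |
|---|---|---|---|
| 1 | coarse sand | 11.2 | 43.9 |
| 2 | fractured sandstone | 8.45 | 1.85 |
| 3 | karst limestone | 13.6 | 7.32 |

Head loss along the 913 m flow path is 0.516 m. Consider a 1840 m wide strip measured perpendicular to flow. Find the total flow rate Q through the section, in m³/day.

631

Flow is parallel to layering, so each bed carries its own Darcy discharge and the transmissivities add.
Σ(K_i·b_i) = 43.9×11.2 + 1.85×8.45 + 7.32×13.6 = 606.9 m²/day.
Hydraulic gradient i = Δh / L = 0.516 / 913 = 0.0005652.
Q = Σ(K_i·b_i) · W · i = 606.9 × 1840 × 0.0005652 = 631.1 m³/day.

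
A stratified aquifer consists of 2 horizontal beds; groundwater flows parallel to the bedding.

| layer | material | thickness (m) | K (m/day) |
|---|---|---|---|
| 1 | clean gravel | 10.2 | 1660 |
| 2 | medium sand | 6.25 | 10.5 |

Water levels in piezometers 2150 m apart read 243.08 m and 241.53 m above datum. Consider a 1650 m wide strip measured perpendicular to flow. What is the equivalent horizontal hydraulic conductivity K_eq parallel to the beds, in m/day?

1030

Flow is parallel to layering, so each bed carries its own Darcy discharge and the transmissivities add.
Σ(K_i·b_i) = 1660×10.2 + 10.5×6.25 = 16998 m²/day.
Total thickness b = 16.45 m, so K_eq = Σ(K_i·b_i)/b = 1033 m/day.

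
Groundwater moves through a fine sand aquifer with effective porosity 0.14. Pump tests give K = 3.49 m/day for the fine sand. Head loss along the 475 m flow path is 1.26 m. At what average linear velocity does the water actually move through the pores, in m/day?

Hydraulic gradient i = Δh / L = 1.26 / 475 = 0.002653.
Darcy flux q = K · i = 3.490 × 0.002653 = 0.009258 m/day.
Seepage velocity v = q / n_e = 0.009258 / 0.14 = 0.06613 m/day.

0.0661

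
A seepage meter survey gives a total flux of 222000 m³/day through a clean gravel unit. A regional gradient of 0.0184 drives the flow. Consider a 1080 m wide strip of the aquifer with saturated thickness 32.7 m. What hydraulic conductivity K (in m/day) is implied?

342

Cross-sectional area A = 1080 × 32.7 = 35316 m².
Hydraulic gradient i = 0.0184.
From Q = K·A·i, K = Q / (A·i) = 222000 / (35316 × 0.01840) = 341.6 m/day.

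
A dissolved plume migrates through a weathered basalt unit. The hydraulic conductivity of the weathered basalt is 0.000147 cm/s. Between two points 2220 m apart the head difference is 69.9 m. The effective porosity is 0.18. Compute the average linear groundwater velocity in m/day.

Convert K: 0.000147 cm/s × 864 = 0.1270 m/day.
Hydraulic gradient i = Δh / L = 69.9 / 2220 = 0.03149.
Darcy flux q = K · i = 0.1270 × 0.03149 = 0.003999 m/day.
Seepage velocity v = q / n_e = 0.003999 / 0.18 = 0.02222 m/day.

0.0222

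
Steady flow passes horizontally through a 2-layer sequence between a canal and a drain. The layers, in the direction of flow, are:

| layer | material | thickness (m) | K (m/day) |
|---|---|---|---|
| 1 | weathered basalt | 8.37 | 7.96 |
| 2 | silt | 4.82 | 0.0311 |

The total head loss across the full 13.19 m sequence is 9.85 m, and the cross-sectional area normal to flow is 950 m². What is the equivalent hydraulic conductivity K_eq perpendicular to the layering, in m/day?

Flow is perpendicular to layering, so the layers act in series and the equivalent K is the thickness-weighted harmonic mean.
Total thickness L = 8.37 + 4.82 = 13.19 m.
Σ(b_i/K_i) = 8.37/7.96 + 4.82/0.0311 = 156.0 d.
K_eq = L / Σ(b_i/K_i) = 13.19 / 156.0 = 0.08453 m/day.

0.0845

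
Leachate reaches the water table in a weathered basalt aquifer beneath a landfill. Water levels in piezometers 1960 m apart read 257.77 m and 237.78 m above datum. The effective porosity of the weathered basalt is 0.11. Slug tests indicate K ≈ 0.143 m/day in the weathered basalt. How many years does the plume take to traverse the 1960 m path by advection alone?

Hydraulic gradient i = (257.77 − 237.78) / 1960 = 19.99 / 1960 = 0.01020.
Darcy flux q = K · i = 0.1430 × 0.01020 = 0.001458 m/day.
Seepage velocity v = q / n_e = 0.001458 / 0.11 = 0.01326 m/day.
Travel time t = L / v = 1960 / 0.01326 = 1.478e+05 days = 404.7 years.

405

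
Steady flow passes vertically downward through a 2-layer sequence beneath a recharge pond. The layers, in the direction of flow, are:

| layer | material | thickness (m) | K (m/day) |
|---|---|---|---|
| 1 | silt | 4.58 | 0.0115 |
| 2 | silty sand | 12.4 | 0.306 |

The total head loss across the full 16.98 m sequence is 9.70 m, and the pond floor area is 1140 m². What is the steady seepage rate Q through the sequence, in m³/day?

Flow is perpendicular to layering, so the layers act in series and the equivalent K is the thickness-weighted harmonic mean.
Total thickness L = 4.58 + 12.4 = 16.98 m.
Σ(b_i/K_i) = 4.58/0.0115 + 12.4/0.306 = 438.8 d.
K_eq = L / Σ(b_i/K_i) = 16.98 / 438.8 = 0.03870 m/day.
Q = K_eq · A · (Δh/L) = 0.03870 × 1140 × (9.70/16.98) = 25.20 m³/day.

25.2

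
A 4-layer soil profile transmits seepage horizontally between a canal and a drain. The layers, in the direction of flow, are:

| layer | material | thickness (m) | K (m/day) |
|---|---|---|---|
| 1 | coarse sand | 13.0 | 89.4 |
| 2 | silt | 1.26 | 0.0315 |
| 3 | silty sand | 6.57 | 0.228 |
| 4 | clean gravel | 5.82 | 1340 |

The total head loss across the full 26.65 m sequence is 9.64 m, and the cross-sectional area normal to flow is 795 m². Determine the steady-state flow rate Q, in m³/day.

Flow is perpendicular to layering, so the layers act in series and the equivalent K is the thickness-weighted harmonic mean.
Total thickness L = 13.0 + 1.26 + 6.57 + 5.82 = 26.65 m.
Σ(b_i/K_i) = 13.0/89.4 + 1.26/0.0315 + 6.57/0.228 + 5.82/1340 = 68.97 d.
K_eq = L / Σ(b_i/K_i) = 26.65 / 68.97 = 0.3864 m/day.
Q = K_eq · A · (Δh/L) = 0.3864 × 795 × (9.64/26.65) = 111.1 m³/day.

111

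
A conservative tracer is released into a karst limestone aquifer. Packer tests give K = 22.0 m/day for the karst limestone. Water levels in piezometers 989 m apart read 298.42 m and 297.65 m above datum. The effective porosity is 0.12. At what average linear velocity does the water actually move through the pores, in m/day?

Hydraulic gradient i = (298.42 − 297.65) / 989 = 0.77 / 989 = 0.0007786.
Darcy flux q = K · i = 22.00 × 0.0007786 = 0.01713 m/day.
Seepage velocity v = q / n_e = 0.01713 / 0.12 = 0.1427 m/day.

0.143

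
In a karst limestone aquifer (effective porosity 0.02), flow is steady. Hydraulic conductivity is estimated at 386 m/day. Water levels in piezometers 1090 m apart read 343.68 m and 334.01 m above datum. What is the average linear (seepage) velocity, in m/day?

171

Hydraulic gradient i = (343.68 − 334.01) / 1090 = 9.67 / 1090 = 0.008872.
Darcy flux q = K · i = 386.0 × 0.008872 = 3.424 m/day.
Seepage velocity v = q / n_e = 3.424 / 0.02 = 171.2 m/day.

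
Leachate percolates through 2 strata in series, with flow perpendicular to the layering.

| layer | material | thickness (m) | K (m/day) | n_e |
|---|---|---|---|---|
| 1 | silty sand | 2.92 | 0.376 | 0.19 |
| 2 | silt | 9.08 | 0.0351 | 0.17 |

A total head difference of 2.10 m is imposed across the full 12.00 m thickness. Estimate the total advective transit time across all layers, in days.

With flow normal to the layers, continuity requires the same specific discharge q through every layer.
Σ(b_i/K_i) = 2.92/0.376 + 9.08/0.0351 = 266.5 d.
q = Δh / Σ(b_i/K_i) = 2.10 / 266.5 = 0.007881 m/day.
In each layer the seepage velocity is v_i = q/n_i, so the layer transit time is t_i = b_i·n_i / q:
  layer 1 (silty sand): t_1 = 2.92 × 0.19 / 0.007881 = 70.39 d
  layer 2 (silt): t_2 = 9.08 × 0.17 / 0.007881 = 195.9 d
Total t = Σ t_i = 266.3 days.

266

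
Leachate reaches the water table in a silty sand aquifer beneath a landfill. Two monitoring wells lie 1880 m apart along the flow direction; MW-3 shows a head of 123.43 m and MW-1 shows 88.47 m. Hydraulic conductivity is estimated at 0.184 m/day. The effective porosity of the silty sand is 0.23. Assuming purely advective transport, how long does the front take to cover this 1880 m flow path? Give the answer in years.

346

Hydraulic gradient i = (123.43 − 88.47) / 1880 = 34.96 / 1880 = 0.01860.
Darcy flux q = K · i = 0.1840 × 0.01860 = 0.003422 m/day.
Seepage velocity v = q / n_e = 0.003422 / 0.23 = 0.01488 m/day.
Travel time t = L / v = 1880 / 0.01488 = 1.264e+05 days = 346.0 years.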